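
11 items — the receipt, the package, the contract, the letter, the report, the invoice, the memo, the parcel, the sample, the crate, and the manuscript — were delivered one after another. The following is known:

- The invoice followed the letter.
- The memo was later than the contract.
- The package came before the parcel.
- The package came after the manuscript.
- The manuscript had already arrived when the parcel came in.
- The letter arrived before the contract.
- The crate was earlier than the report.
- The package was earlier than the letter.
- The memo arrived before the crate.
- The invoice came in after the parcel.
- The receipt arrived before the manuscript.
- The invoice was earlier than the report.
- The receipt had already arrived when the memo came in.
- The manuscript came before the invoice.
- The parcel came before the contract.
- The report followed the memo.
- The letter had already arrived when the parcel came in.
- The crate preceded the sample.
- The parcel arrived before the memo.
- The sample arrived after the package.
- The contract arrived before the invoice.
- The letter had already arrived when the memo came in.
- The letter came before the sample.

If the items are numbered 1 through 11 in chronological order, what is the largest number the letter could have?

The letter must come before the contract, the crate, the invoice, the memo, the parcel, the report, and the sample — 7 items forced after it.
Everything else can be placed before the letter in some valid order, so the letter can sit as late as position 11 − 7 = 4.

4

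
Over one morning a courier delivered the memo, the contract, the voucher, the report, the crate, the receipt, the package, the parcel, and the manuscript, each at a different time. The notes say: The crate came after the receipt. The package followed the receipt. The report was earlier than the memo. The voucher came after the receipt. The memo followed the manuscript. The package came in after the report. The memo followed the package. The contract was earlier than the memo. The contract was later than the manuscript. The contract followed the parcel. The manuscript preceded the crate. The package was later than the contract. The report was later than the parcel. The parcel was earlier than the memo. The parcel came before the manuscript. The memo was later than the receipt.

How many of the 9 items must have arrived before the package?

5

Directly stated before the package: the contract, the receipt, and the report.
The manuscript reaches the package via the manuscript → the contract → the package.
The parcel reaches the package via the parcel → the report → the package.
No chain forces the voucher (or any of the others) ahead of the package.
That's the contract, the manuscript, the parcel, the receipt, and the report — 5 in all.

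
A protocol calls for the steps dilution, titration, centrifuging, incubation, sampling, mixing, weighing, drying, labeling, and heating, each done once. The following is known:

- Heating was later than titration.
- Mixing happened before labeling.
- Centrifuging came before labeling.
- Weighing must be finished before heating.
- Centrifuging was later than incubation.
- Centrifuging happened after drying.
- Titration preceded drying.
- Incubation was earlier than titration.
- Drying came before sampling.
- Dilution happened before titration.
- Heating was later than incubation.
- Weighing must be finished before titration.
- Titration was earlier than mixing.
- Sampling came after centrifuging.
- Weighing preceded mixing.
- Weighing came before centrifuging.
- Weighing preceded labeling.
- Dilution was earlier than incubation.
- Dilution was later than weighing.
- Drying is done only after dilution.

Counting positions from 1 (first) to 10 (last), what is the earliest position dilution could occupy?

2

Weighing must come before dilution — 1 forced predecessor.
Nothing else is forced ahead of dilution, so its earliest slot is position 1 + 1 = 2.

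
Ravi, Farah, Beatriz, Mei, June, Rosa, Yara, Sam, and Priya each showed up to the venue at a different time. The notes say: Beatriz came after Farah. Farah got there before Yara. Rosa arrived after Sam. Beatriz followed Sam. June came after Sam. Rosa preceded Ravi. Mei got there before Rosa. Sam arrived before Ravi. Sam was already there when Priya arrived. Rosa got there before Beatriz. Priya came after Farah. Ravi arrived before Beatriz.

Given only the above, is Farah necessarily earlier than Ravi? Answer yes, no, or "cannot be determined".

No chain of stated constraints runs from Farah to Ravi, and none runs from Ravi to Farah either.
So the relative order of Farah and Ravi is not fixed by the given facts.

cannot be determined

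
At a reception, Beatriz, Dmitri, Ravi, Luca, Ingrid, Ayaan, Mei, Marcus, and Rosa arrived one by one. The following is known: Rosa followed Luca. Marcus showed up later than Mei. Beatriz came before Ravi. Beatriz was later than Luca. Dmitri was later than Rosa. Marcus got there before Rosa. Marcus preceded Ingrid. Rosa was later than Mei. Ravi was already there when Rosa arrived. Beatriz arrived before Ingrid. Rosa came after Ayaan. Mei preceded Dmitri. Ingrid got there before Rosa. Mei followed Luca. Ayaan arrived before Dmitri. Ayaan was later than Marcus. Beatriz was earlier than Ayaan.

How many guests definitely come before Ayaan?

Directly stated before Ayaan: Beatriz and Marcus.
Luca reaches Ayaan via Luca → Beatriz → Ayaan.
Mei reaches Ayaan via Mei → Marcus → Ayaan.
No chain forces Rosa (or any of the others) ahead of Ayaan.
That's Beatriz, Luca, Marcus, and Mei — 4 in all.

4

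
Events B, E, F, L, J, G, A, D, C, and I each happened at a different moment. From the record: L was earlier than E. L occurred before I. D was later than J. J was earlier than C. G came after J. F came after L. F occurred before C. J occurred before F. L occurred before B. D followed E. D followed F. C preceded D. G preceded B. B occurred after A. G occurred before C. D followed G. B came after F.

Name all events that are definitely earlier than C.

Directly stated before C: F, G, and J.
L reaches C via L → F → C.
No chain forces A (or any of the others) ahead of C.

F, G, J, L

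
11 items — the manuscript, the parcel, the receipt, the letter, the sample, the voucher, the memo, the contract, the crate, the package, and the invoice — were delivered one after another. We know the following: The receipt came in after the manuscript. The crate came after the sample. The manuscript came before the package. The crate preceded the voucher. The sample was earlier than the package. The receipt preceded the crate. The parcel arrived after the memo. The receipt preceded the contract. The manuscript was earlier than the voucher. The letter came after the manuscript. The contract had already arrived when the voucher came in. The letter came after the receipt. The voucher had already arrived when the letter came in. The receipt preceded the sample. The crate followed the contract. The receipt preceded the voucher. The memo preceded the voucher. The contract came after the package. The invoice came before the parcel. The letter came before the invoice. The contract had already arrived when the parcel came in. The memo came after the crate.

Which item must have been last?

the parcel

Every other item has a chain of constraints placing it before the parcel, so the parcel is last.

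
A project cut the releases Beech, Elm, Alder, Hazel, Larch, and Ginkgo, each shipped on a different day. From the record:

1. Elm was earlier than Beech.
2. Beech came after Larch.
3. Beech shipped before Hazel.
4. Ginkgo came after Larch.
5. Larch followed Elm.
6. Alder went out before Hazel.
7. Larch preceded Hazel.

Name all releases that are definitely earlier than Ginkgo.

Elm, Larch

Directly stated before Ginkgo: Larch.
Elm reaches Ginkgo via Elm → Larch → Ginkgo.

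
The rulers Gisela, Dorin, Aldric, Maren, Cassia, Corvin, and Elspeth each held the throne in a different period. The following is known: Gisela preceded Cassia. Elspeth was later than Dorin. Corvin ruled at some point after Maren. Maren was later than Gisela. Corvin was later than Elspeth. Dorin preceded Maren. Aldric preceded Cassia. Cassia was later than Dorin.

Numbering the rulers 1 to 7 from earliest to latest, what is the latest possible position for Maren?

Maren must come before Corvin — 1 ruler forced after them.
Everything else can be placed before Maren in some valid order, so Maren can sit as late as position 7 − 1 = 6.

6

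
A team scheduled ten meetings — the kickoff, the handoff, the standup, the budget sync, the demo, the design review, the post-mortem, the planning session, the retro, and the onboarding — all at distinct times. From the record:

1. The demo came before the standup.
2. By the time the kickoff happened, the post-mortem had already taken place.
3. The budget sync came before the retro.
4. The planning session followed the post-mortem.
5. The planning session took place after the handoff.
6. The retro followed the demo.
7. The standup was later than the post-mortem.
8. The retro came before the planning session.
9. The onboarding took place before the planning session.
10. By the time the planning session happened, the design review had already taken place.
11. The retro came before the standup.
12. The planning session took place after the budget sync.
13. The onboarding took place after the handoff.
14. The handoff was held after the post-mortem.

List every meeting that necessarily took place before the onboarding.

Directly stated before the onboarding: the handoff.
The post-mortem reaches the onboarding via the post-mortem → the handoff → the onboarding.

the handoff, the post-mortem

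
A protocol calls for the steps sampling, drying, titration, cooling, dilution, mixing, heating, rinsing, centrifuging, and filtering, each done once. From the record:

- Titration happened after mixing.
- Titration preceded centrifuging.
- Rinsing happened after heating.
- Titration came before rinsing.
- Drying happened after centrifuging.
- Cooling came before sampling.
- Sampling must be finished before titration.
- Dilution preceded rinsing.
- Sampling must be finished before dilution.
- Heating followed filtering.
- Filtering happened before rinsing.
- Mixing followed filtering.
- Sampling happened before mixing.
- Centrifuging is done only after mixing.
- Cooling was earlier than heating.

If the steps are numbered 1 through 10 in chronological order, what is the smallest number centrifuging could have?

6

Cooling, filtering, mixing, sampling, and titration must all come before centrifuging — 5 forced predecessors.
Nothing else is forced ahead of centrifuging, so its earliest slot is position 5 + 1 = 6.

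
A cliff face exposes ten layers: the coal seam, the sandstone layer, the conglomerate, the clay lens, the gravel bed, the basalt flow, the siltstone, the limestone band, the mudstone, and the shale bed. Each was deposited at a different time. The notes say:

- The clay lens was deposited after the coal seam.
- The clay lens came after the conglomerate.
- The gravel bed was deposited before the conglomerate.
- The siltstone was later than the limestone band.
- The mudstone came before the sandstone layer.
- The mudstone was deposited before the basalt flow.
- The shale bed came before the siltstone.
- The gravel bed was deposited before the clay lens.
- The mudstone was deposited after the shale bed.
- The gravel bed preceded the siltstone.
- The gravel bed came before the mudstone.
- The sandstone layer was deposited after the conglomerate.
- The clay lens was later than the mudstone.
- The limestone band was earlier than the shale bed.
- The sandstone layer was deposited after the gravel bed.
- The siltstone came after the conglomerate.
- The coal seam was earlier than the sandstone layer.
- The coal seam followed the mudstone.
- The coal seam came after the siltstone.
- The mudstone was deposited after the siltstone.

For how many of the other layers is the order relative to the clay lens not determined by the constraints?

2

Forced before the clay lens: the coal seam, the conglomerate, the gravel bed, the limestone band, the mudstone, the shale bed, and the siltstone.
That leaves the basalt flow and the sandstone layer with no forced order relative to the clay lens — 2.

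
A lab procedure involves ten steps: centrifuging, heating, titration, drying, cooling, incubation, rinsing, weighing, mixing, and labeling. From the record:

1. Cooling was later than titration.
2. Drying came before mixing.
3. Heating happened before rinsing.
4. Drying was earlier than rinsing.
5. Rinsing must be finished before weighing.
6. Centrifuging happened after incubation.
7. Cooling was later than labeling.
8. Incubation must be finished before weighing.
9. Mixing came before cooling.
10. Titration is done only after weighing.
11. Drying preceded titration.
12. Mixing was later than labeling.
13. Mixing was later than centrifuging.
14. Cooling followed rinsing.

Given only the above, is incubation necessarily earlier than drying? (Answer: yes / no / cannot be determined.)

No chain of stated constraints runs from incubation to drying, and none runs from drying to incubation either.
So the relative order of incubation and drying is not fixed by the given facts.

cannot be determined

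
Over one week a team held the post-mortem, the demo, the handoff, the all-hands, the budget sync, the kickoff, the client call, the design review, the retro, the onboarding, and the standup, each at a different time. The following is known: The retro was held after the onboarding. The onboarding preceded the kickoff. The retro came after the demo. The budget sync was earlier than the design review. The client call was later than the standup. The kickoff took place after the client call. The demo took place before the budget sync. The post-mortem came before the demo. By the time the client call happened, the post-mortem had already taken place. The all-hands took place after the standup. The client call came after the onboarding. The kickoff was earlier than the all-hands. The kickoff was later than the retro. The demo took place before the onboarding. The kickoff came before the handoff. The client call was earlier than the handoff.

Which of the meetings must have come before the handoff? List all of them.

Directly stated before the handoff: the client call and the kickoff.
The demo reaches the handoff via the demo → the onboarding → the client call → the handoff.
The onboarding reaches the handoff via the onboarding → the client call → the handoff.
The post-mortem reaches the handoff via the post-mortem → the client call → the handoff.
Likewise the retro and the standup each reach the handoff by chaining the stated constraints.

the client call, the demo, the kickoff, the onboarding, the post-mortem, the retro, the standup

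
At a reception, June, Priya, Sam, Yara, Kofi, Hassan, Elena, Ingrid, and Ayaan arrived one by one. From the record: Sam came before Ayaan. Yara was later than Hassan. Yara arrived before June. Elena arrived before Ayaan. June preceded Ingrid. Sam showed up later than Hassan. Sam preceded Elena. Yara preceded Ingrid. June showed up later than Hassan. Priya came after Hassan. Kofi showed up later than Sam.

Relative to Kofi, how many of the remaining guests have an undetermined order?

6

Forced before Kofi: Hassan and Sam.
That leaves Ayaan, Elena, Ingrid, June, Priya, and Yara with no forced order relative to Kofi — 6.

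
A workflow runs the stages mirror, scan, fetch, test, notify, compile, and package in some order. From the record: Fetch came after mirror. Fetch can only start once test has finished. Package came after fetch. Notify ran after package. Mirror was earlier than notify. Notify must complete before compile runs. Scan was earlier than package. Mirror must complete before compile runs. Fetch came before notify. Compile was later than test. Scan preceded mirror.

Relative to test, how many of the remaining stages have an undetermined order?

2

Forced after test: compile, fetch, notify, and package.
That leaves mirror and scan with no forced order relative to test — 2.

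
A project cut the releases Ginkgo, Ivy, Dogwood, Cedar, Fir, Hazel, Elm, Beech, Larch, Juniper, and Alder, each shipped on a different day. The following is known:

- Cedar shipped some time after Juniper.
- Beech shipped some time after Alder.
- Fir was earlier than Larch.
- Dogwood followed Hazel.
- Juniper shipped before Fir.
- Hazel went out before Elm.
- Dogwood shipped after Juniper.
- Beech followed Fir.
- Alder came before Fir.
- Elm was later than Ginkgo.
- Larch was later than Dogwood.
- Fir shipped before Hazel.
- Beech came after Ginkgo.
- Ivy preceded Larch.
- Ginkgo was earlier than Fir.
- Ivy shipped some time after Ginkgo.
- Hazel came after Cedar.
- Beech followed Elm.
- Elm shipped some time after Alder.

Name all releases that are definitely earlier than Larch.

Directly stated before Larch: Dogwood, Fir, and Ivy.
Alder reaches Larch via Alder → Fir → Larch.
Cedar reaches Larch via Cedar → Hazel → Dogwood → Larch.
Ginkgo reaches Larch via Ginkgo → Fir → Larch.
Likewise Hazel and Juniper each reach Larch by chaining the stated constraints.

Alder, Cedar, Dogwood, Fir, Ginkgo, Hazel, Ivy, Juniper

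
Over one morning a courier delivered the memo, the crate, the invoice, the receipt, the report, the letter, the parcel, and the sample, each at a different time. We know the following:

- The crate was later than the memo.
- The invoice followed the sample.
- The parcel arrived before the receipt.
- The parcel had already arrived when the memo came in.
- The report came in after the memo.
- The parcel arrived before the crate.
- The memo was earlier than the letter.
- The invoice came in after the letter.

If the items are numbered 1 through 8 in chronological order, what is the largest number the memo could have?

4

The memo must come before the crate, the invoice, the letter, and the report — 4 items forced after it.
Everything else can be placed before the memo in some valid order, so the memo can sit as late as position 8 − 4 = 4.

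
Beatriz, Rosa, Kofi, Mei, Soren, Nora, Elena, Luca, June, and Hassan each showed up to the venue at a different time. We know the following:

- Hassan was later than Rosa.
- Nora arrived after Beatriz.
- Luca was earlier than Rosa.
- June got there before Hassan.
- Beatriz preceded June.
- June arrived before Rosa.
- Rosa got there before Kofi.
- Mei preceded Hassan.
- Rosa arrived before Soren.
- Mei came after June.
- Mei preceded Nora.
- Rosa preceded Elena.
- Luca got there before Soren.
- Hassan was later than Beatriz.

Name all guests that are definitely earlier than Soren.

Directly stated before Soren: Luca and Rosa.
Beatriz reaches Soren via Beatriz → June → Rosa → Soren.
June reaches Soren via June → Rosa → Soren.
No chain forces Elena (or any of the others) ahead of Soren.

Beatriz, June, Luca, Rosa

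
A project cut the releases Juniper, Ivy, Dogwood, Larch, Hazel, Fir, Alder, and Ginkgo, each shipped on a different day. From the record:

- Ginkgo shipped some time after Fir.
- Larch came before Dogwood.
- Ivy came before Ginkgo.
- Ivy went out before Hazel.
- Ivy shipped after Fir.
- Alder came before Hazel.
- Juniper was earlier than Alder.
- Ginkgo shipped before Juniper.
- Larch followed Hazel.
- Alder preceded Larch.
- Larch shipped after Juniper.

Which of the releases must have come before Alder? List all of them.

Directly stated before Alder: Juniper.
Fir reaches Alder via Fir → Ginkgo → Juniper → Alder.
Ginkgo reaches Alder via Ginkgo → Juniper → Alder.
Ivy reaches Alder via Ivy → Ginkgo → Juniper → Alder.
No chain forces Hazel (or any of the others) ahead of Alder.

Fir, Ginkgo, Ivy, Juniper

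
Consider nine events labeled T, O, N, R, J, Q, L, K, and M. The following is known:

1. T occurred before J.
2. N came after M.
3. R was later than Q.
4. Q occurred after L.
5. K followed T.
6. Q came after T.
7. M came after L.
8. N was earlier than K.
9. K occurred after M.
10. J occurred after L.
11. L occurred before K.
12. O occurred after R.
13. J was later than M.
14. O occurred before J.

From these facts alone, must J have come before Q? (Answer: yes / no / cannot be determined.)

no

Tracing the constraints gives Q → R → O → J, so Q must come before J.
That means J cannot be before Q.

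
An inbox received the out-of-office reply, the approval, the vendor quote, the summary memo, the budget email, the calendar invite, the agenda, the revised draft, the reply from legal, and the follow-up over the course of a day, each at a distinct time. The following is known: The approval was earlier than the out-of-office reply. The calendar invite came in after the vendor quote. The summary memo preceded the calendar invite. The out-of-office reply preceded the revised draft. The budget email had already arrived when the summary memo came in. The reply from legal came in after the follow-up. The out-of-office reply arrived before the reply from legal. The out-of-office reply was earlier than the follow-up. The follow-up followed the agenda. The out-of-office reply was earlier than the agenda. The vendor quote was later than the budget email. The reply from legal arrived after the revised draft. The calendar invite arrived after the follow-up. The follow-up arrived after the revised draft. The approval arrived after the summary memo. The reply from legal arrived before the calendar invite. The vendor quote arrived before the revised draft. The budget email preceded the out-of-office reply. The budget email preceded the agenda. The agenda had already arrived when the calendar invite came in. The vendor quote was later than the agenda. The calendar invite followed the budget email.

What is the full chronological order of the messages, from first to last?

The constraints fix every adjacent pair, so only one ordering works:
the budget email → the summary memo → the approval → the out-of-office reply → the agenda → the vendor quote → the revised draft → the follow-up → the reply from legal → the calendar invite.

the budget email, the summary memo, the approval, the out-of-office reply, the agenda, the vendor quote, the revised draft, the follow-up, the reply from legal, the calendar invite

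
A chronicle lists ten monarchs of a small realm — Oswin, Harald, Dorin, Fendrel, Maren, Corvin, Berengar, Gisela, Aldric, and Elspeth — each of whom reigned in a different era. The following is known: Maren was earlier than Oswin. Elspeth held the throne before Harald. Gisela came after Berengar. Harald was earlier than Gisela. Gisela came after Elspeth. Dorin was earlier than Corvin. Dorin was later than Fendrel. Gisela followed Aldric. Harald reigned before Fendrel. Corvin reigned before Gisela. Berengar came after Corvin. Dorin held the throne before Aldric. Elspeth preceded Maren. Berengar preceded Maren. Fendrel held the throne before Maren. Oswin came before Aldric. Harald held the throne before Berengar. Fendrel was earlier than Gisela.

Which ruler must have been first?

Elspeth has a chain of constraints placing them before every other ruler, so Elspeth must be first.

Elspeth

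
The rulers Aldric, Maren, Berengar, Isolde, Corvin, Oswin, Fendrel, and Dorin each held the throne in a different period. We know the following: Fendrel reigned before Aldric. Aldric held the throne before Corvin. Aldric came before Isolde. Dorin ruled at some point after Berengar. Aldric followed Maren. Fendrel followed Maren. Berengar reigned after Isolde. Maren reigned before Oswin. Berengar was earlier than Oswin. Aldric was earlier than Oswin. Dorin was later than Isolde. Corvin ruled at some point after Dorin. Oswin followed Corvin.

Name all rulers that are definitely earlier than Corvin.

Directly stated before Corvin: Aldric and Dorin.
Berengar reaches Corvin via Berengar → Dorin → Corvin.
Fendrel reaches Corvin via Fendrel → Aldric → Corvin.
Isolde reaches Corvin via Isolde → Dorin → Corvin.
Likewise Maren reaches Corvin by chaining the stated constraints.

Aldric, Berengar, Dorin, Fendrel, Isolde, Maren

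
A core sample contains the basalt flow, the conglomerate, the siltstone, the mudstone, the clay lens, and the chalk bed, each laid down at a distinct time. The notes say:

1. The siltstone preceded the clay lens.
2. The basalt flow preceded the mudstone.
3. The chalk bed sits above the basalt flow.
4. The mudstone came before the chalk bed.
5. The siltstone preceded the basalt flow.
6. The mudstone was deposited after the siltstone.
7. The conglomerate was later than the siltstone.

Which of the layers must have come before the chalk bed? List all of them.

the basalt flow, the mudstone, the siltstone

Directly stated before the chalk bed: the basalt flow and the mudstone.
The siltstone reaches the chalk bed via the siltstone → the mudstone → the chalk bed.
No chain forces the clay lens (or any of the others) ahead of the chalk bed.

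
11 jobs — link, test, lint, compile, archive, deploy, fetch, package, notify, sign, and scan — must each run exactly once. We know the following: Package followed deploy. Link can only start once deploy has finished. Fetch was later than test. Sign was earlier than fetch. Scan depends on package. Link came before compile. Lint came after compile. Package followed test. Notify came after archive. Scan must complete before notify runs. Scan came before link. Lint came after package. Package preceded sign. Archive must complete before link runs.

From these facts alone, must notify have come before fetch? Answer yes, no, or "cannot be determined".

cannot be determined

No chain of stated constraints runs from notify to fetch, and none runs from fetch to notify either.
So the relative order of notify and fetch is not fixed by the given facts.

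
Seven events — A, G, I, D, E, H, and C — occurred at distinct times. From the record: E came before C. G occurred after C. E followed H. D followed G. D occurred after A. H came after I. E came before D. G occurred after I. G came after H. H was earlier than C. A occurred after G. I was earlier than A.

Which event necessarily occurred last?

Every other event has a chain of constraints placing it before D, so D is last.

D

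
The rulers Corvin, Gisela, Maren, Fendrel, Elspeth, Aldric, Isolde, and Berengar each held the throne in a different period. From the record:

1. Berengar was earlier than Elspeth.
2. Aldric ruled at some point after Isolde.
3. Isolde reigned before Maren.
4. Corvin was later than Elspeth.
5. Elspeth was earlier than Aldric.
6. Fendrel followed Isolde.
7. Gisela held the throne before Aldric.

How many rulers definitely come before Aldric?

4

Directly stated before Aldric: Elspeth, Gisela, and Isolde.
Berengar reaches Aldric via Berengar → Elspeth → Aldric.
No chain forces Maren (or any of the others) ahead of Aldric.
That's Berengar, Elspeth, Gisela, and Isolde — 4 in all.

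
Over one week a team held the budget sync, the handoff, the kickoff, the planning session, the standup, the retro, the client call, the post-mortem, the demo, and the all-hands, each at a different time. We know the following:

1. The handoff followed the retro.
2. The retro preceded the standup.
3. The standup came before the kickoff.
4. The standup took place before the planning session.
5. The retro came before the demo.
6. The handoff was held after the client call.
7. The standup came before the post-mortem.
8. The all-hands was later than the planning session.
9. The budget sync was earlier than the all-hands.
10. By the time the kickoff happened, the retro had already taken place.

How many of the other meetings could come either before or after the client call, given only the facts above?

8

Forced after the client call: the handoff.
That leaves the all-hands, the budget sync, the demo, the kickoff, the planning session, the post-mortem, the retro, and the standup with no forced order relative to the client call — 8.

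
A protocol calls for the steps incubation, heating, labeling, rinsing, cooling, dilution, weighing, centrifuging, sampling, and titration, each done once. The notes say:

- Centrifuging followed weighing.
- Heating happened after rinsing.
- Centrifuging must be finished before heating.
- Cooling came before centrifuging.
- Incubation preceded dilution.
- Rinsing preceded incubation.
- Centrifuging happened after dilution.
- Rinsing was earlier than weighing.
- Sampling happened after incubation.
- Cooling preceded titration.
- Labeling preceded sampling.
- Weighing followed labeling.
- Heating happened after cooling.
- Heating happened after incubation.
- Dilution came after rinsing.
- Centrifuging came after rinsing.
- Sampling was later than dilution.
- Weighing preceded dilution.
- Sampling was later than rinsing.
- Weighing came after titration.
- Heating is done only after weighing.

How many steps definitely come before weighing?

Directly stated before weighing: labeling, rinsing, and titration.
Cooling reaches weighing via cooling → titration → weighing.
No chain forces heating (or any of the others) ahead of weighing.
That's cooling, labeling, rinsing, and titration — 4 in all.

4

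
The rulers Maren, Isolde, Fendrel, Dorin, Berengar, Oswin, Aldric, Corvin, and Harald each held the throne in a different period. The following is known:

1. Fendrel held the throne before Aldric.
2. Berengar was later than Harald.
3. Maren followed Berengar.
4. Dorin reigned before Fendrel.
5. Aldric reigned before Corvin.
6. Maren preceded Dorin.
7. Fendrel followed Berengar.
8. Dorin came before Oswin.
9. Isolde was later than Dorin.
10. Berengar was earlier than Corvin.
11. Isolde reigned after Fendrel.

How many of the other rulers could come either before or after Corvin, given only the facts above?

2

Forced before Corvin: Aldric, Berengar, Dorin, Fendrel, Harald, and Maren.
That leaves Isolde and Oswin with no forced order relative to Corvin — 2.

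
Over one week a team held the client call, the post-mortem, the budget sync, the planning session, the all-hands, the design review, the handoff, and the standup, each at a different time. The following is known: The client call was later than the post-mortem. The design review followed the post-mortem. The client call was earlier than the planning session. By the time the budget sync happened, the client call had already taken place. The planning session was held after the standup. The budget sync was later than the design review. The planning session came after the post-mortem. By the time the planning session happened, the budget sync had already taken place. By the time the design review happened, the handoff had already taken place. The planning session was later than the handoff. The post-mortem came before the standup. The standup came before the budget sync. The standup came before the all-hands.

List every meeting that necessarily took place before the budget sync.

Directly stated before the budget sync: the client call, the design review, and the standup.
The handoff reaches the budget sync via the handoff → the design review → the budget sync.
The post-mortem reaches the budget sync via the post-mortem → the client call → the budget sync.
No chain forces the all-hands (or any of the others) ahead of the budget sync.

the client call, the design review, the handoff, the post-mortem, the standup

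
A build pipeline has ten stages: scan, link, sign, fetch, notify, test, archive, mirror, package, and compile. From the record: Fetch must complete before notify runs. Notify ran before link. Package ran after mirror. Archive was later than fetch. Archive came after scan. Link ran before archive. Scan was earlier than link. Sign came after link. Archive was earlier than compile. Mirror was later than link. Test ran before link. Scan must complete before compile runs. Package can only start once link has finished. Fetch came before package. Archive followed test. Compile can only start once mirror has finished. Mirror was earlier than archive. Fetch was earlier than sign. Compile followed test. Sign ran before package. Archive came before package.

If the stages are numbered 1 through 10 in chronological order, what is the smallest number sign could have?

Fetch, link, notify, scan, and test must all come before sign — 5 forced predecessors.
Nothing else is forced ahead of sign, so its earliest slot is position 5 + 1 = 6.

6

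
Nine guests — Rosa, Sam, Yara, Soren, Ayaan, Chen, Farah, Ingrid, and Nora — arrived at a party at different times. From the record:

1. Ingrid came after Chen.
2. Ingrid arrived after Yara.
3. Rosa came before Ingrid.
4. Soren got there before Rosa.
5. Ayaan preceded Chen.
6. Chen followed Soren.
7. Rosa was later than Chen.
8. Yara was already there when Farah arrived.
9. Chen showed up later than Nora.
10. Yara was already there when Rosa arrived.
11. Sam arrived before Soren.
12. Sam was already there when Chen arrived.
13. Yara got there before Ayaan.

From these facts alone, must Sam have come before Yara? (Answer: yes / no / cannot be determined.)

No chain of stated constraints runs from Sam to Yara, and none runs from Yara to Sam either.
So the relative order of Sam and Yara is not fixed by the given facts.

cannot be determined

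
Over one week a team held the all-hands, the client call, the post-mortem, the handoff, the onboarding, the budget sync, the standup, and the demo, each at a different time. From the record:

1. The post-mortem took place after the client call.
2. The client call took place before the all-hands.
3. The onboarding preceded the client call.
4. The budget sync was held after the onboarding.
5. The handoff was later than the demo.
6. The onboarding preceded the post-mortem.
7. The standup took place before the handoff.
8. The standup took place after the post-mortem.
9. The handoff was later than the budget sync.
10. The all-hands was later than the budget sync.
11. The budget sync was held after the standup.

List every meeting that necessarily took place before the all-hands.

the budget sync, the client call, the onboarding, the post-mortem, the standup

Directly stated before the all-hands: the budget sync and the client call.
The onboarding reaches the all-hands via the onboarding → the budget sync → the all-hands.
The post-mortem reaches the all-hands via the post-mortem → the standup → the budget sync → the all-hands.
The standup reaches the all-hands via the standup → the budget sync → the all-hands.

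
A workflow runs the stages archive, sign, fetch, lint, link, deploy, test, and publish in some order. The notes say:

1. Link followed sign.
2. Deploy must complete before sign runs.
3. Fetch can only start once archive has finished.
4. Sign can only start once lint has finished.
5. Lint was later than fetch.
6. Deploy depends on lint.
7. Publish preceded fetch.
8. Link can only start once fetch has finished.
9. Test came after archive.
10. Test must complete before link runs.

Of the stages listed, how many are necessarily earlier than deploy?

Directly stated before deploy: lint.
Archive reaches deploy via archive → fetch → lint → deploy.
Fetch reaches deploy via fetch → lint → deploy.
Publish reaches deploy via publish → fetch → lint → deploy.
That's archive, fetch, lint, and publish — 4 in all.

4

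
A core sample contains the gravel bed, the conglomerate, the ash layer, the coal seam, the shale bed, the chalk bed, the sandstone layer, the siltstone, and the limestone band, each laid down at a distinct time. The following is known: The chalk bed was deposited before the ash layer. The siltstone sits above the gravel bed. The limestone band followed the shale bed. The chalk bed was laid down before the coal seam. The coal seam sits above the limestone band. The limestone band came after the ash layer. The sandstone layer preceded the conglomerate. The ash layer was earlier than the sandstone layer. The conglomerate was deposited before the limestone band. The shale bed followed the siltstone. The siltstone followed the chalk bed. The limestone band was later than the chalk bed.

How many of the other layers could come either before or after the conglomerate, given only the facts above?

3

Forced before the conglomerate: the ash layer, the chalk bed, and the sandstone layer; forced after the conglomerate: the coal seam and the limestone band.
That leaves the gravel bed, the shale bed, and the siltstone with no forced order relative to the conglomerate — 3.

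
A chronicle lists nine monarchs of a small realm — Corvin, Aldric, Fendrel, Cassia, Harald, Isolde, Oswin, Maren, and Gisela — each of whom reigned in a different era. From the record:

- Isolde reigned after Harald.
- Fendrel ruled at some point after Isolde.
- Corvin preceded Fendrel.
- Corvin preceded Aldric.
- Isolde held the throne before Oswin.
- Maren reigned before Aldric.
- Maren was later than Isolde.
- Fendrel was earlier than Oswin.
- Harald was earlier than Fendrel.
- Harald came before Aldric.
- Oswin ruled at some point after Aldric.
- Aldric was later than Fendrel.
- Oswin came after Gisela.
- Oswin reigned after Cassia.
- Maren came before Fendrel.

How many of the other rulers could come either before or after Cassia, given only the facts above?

7

Forced after Cassia: Oswin.
That leaves Aldric, Corvin, Fendrel, Gisela, Harald, Isolde, and Maren with no forced order relative to Cassia — 7.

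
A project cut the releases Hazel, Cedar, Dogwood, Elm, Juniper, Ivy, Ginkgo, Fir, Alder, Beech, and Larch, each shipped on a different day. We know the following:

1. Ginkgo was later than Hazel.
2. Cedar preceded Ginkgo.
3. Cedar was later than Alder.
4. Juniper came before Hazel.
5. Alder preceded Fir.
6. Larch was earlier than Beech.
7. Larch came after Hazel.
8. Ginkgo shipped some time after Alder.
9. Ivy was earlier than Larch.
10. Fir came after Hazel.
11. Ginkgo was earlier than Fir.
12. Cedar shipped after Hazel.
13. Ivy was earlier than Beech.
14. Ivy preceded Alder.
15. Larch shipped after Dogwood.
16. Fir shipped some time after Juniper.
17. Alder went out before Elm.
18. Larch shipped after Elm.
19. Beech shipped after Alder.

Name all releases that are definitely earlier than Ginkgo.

Alder, Cedar, Hazel, Ivy, Juniper

Directly stated before Ginkgo: Alder, Cedar, and Hazel.
Ivy reaches Ginkgo via Ivy → Alder → Ginkgo.
Juniper reaches Ginkgo via Juniper → Hazel → Ginkgo.
No chain forces Dogwood (or any of the others) ahead of Ginkgo.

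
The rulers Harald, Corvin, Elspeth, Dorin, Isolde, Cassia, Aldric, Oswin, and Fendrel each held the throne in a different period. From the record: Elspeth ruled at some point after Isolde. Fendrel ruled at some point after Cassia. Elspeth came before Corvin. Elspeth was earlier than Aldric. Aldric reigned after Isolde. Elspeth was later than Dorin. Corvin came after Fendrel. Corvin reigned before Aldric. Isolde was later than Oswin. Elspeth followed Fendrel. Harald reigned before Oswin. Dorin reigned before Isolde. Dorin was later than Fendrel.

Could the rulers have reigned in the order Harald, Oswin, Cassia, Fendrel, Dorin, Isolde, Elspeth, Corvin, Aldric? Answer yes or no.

Check each stated constraint against the proposed order — e.g. Oswin is ahead of Isolde; Fendrel is ahead of Corvin. Every pair is in the required order; nothing is violated.

yes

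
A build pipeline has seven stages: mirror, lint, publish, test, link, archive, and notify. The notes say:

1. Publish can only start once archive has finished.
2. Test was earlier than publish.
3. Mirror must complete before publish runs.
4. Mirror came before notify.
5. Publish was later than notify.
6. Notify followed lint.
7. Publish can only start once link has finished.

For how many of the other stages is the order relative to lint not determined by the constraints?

4

Forced after lint: notify and publish.
That leaves archive, link, mirror, and test with no forced order relative to lint — 4.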